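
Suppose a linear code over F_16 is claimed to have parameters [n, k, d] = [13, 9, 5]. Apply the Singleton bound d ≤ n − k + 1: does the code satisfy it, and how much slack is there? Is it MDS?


Singleton RHS = n − k + 1 = 5, slack = 0, bound satisfied, MDS.

Singleton bound: d ≤ n − k + 1.
Here n = 13, k = 9, so n − k + 1 = 5.
Given d = 5, check d ≤ 5: YES.
Slack = (n − k + 1) − d = 0.
The code is MDS (slack = 0).
Description: the claimed parameters are [13, 9, 5]_16; such a code would be MDS (meets Singleton bound).


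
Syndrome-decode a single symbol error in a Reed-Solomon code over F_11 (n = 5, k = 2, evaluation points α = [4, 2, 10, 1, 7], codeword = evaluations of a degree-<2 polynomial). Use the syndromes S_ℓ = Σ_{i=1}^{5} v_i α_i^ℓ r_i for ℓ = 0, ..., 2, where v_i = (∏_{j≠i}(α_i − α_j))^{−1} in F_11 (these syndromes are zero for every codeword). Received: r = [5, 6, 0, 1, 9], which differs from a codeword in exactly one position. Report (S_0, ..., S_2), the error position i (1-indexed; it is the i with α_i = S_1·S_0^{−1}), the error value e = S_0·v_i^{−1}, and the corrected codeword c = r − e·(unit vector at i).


S = (1, 10, 1), error at position 3, error magnitude e = 9, c = [5, 6, 2, 1, 9].

Step 1: column multipliers v_i = (∏_{j≠i}(α_i − α_j))^{−1} mod 11.
  i = 1 (α = 4): (4−2)(4−10)(4−1)(4−7) = 2·(−6)·3·(−3) = 108 ≡ 9, so v_1 = 9^{−1} = 5 (mod 11).
  i = 2 (α = 2): (2−4)(2−10)(2−1)(2−7) = (−2)·(−8)·1·(−5) = −80 ≡ 8, so v_2 = 8^{−1} = 7 (mod 11).
  i = 3 (α = 10): (10−4)(10−2)(10−1)(10−7) = 6·8·9·3 = 1296 ≡ 9, so v_3 = 9^{−1} = 5 (mod 11).
  i = 4 (α = 1): (1−4)(1−2)(1−10)(1−7) = (−3)·(−1)·(−9)·(−6) = 162 ≡ 8, so v_4 = 8^{−1} = 7 (mod 11).
  i = 5 (α = 7): (7−4)(7−2)(7−10)(7−1) = 3·5·(−3)·6 = −270 ≡ 5, so v_5 = 5^{−1} = 9 (mod 11).
  v = [5, 7, 5, 7, 9].
Step 2: syndromes of r = [5, 6, 0, 1, 9] (all sums mod 11).
  S_0 = Σ v_i r_i = 5·5 + 7·6 + 5·0 + 7·1 + 9·9 = 155 ≡ 1.
  S_1 = Σ v_i α_i r_i = 5·4·5 + 7·2·6 + 5·10·0 + 7·1·1 + 9·7·9 = 758 ≡ 10.
  α_i^2 mod 11 = [5, 4, 1, 1, 5].
  S_2 = Σ v_i α_i^2 r_i = 5·5·5 + 7·4·6 + 5·1·0 + 7·1·1 + 9·5·9 = 705 ≡ 1.
  S = (1, 10, 1) ≠ 0, so r is not a codeword (an error is present).
Step 3: locate the error. For a single error e at position i, S_ℓ = v_i·e·α_i^ℓ, so α_err = S_1/S_0.
  S_0^{−1} = 1^{−1} = 1 (mod 11), so α_err = 10·1 = 10 ≡ 10 = α_3. Error position i = 3.
  Consistency check: S_2/S_1 = 1·10 = 10 ≡ 10 = α_err ✓ (single-error assumption holds).
Step 4: error magnitude e = S_0/v_3 = S_0·∏_{j≠3}(α_3 − α_j) = 1·9 = 9 ≡ 9 (mod 11).
Step 5: correct position 3: c_3 = r_3 − e = 0 − 9 ≡ 2 (mod 11). Hence c = [5, 6, 2, 1, 9].
  Check: interpolating c through the α_i gives m(x) = 7 + 5·x (degree < 2) with m(α_i) = c_i for every i, so c is indeed a codeword.


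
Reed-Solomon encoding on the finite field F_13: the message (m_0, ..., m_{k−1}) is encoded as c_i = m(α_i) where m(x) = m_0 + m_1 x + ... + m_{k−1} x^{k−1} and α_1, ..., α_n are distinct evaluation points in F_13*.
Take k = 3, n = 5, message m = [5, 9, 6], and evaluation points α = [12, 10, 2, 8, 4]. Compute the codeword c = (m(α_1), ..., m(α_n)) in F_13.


c = [2, 6, 8, 6, 7]

Message polynomial: m(x) = 5 + 9·x + 6·x^2 (mod 13).
For each evaluation point α_i, compute m(α_i) mod 13:
  α_1 = 12: Horner steps 6 → 3 → 2, so m(12) = 2.
  α_2 = 10: Horner steps 6 → 4 → 6, so m(10) = 6.
  α_3 = 2: Horner steps 6 → 8 → 8, so m(2) = 8.
  α_4 = 8: Horner steps 6 → 5 → 6, so m(8) = 6.
  α_5 = 4: Horner steps 6 → 7 → 7, so m(4) = 7.
Codeword c = [2, 6, 8, 6, 7] ∈ F_13^5.


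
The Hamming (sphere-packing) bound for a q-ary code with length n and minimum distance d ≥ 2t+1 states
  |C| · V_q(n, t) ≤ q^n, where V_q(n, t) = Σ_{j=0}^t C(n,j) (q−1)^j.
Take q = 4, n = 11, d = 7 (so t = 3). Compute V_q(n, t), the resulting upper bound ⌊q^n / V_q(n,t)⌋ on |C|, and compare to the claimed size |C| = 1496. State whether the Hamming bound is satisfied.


V_q(n, t) = 4984, q^n = 4194304, Hamming bound = 841, |C| = 1496 > bound (violated).

Step 1: Compute V_q(n, t) = Σ_{j=0}^3 C(n, j) (q−1)^j.
  j = 0: C(11,0)·(3)^0 = 1·1 = 1.
  j = 1: C(11,1)·(3)^1 = 11·3 = 33.
  j = 2: C(11,2)·(3)^2 = 55·9 = 495.
  j = 3: C(11,3)·(3)^3 = 165·27 = 4455.
  V_q(n, t) = 1 + 33 + 495 + 4455 = 4984.
Step 2: q^n = 4^11 = 4194304.
Step 3: Hamming bound ⌊q^n / V_q(n,t)⌋ = ⌊4194304/4984⌋ = 841.
Step 4: Compare |C| = 1496 to 841: violated.
The claimed |C| lies above the Hamming bound, so no 4-ary code of length 11 with d ≥ 7 can have 1496 codewords.


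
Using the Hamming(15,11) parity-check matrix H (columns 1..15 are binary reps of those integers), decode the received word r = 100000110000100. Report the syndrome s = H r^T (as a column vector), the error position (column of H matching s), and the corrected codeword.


s = (0, 0, 1, 1)^T, error position = 3, corrected codeword c = 101000110000100

Compute s = H r^T mod 2 one row at a time:
  s_1 = 1 + 0 + 0 + 0 + 0 + 1 + 0 + 0 = 2 ≡ 0 (mod 2).
  s_2 = 0 + 0 + 0 + 1 + 0 + 1 + 0 + 0 = 2 ≡ 0 (mod 2).
  s_3 = 0 + 0 + 0 + 1 + 0 + 0 + 0 + 0 = 1 ≡ 1 (mod 2).
  s_4 = 1 + 0 + 0 + 1 + 0 + 0 + 1 + 0 = 3 ≡ 1 (mod 2).
s = (0, 0, 1, 1)^T — this equals column 3 of H (binary 0011), so error is at position 3.
Correct: flip bit 3 of r = 100000110000100 to get c = 101000110000100.


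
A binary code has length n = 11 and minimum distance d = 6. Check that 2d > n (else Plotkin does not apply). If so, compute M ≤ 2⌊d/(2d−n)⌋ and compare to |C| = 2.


Plotkin bound M ≤ 12; given |C| = 2 ≤ bound (satisfied).

Check applicability: 2d = 12, n = 11.
2d − n = 1 > 0, so Plotkin applies.
Compute d/(2d−n) = 6/1 ≈ 6.0000.
⌊d/(2d−n)⌋ = 6.
Plotkin bound: M ≤ 2·6 = 12.
Given |C| = 2, check: satisfied.
This |C| is below the Plotkin bound.


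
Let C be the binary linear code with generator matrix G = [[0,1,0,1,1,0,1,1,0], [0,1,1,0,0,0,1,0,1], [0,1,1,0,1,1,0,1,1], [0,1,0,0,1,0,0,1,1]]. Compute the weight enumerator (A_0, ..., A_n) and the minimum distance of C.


Weight distribution: A_0 = 1, A_2 = 1, A_3 = 3, A_4 = 5, A_5 = 4, A_6 = 1, A_7 = 1. Minimum distance d = 2.

Enumerate all 2^4 = 16 messages m ∈ F_2^4.
For each, compute codeword c = mG in F_2^9, then tally its weight.
  m = 0000 → c = 000000000, weight = 0.
  m = 1000 → c = 010110110, weight = 5.
  m = 0100 → c = 011000101, weight = 4.
  m = 1100 → c = 001110011, weight = 5.
  m = 0010 → c = 011011011, weight = 6.
  m = 1010 → c = 001101101, weight = 5.
  m = 0110 → c = 000011110, weight = 4.
  m = 1110 → c = 010101000, weight = 3.
  m = 0001 → c = 010010011, weight = 4.
  m = 1001 → c = 000100101, weight = 3.
  m = 0101 → c = 001010110, weight = 4.
  m = 1101 → c = 011100000, weight = 3.
  m = 0011 → c = 001001000, weight = 2.
  m = 1011 → c = 011111110, weight = 7.
  m = 0111 → c = 010001101, weight = 4.
  m = 1111 → c = 000111011, weight = 5.
Tally weights:
  weight 0: 1 codewords.
  weight 2: 1 codewords.
  weight 3: 3 codewords.
  weight 4: 5 codewords.
  weight 5: 4 codewords.
  weight 6: 1 codewords.
  weight 7: 1 codewords.
Minimum distance d = smallest w > 0 with A_w > 0 = 2.
Sanity: Σ A_w = 16 = 2^4 = 16 ✓.


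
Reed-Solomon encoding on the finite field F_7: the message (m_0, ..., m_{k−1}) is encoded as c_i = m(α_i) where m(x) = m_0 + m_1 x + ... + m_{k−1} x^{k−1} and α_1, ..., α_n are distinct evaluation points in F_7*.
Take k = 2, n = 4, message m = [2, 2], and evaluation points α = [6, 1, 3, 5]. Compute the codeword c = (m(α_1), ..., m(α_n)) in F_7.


c = [0, 4, 1, 5]

Message polynomial: m(x) = 2 + 2·x (mod 7).
For each evaluation point α_i, compute m(α_i) mod 7:
  α_1 = 6: Horner steps 2 → 0, so m(6) = 0.
  α_2 = 1: Horner steps 2 → 4, so m(1) = 4.
  α_3 = 3: Horner steps 2 → 1, so m(3) = 1.
  α_4 = 5: Horner steps 2 → 5, so m(5) = 5.
Codeword c = [0, 4, 1, 5] ∈ F_7^4.


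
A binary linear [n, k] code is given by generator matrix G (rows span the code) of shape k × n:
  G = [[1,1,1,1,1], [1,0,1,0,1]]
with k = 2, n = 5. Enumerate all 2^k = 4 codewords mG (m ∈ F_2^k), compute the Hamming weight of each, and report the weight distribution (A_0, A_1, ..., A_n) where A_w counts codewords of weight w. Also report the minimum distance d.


Weight distribution: A_0 = 1, A_2 = 1, A_3 = 1, A_5 = 1. Minimum distance d = 2.

Enumerate all 2^2 = 4 messages m ∈ F_2^2.
For each, compute codeword c = mG in F_2^5, then tally its weight.
  m = 00 → c = 00000, weight = 0.
  m = 10 → c = 11111, weight = 5.
  m = 01 → c = 10101, weight = 3.
  m = 11 → c = 01010, weight = 2.
Tally weights:
  weight 0: 1 codewords.
  weight 2: 1 codewords.
  weight 3: 1 codewords.
  weight 5: 1 codewords.
Minimum distance d = smallest w > 0 with A_w > 0 = 2.
Sanity: Σ A_w = 4 = 2^2 = 4 ✓.


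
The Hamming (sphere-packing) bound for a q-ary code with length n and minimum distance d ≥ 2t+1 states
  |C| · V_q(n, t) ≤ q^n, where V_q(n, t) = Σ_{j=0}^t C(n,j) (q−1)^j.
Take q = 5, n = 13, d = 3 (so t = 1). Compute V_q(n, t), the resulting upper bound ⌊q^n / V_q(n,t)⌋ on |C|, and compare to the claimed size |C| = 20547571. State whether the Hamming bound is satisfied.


V_q(n, t) = 53, q^n = 1220703125, Hamming bound = 23032134, |C| = 20547571 ≤ bound (satisfied).

Step 1: Compute V_q(n, t) = Σ_{j=0}^1 C(n, j) (q−1)^j.
  j = 0: C(13,0)·(4)^0 = 1·1 = 1.
  j = 1: C(13,1)·(4)^1 = 13·4 = 52.
  V_q(n, t) = 1 + 52 = 53.
Step 2: q^n = 5^13 = 1220703125.
Step 3: Hamming bound ⌊q^n / V_q(n,t)⌋ = ⌊1220703125/53⌋ = 23032134.
Step 4: Compare |C| = 20547571 to 23032134: satisfied.
The claimed |C| lies below the Hamming bound.


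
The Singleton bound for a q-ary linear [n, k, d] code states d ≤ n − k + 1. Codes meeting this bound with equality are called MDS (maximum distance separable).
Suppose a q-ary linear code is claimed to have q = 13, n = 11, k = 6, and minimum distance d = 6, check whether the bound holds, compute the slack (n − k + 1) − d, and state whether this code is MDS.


Singleton RHS = n − k + 1 = 6, slack = 0, bound satisfied, MDS.

Singleton bound: d ≤ n − k + 1.
Here n = 11, k = 6, so n − k + 1 = 6.
Given d = 6, check d ≤ 6: YES.
Slack = (n − k + 1) − d = 0.
The code is MDS (slack = 0).
Description: the claimed parameters are [11, 6, 6]_13; such a code would be MDS (meets Singleton bound).


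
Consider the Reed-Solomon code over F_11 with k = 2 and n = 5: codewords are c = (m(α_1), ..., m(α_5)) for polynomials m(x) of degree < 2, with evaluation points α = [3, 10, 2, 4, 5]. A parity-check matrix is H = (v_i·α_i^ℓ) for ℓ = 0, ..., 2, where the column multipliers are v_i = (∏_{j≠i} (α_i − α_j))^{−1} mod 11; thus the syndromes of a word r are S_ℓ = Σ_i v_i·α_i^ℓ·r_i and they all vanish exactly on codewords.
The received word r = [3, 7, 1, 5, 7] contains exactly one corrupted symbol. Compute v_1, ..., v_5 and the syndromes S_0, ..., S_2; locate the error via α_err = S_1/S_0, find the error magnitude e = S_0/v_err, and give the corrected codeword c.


S = (7, 4, 7), error at position 2, error magnitude e = 1, c = [3, 6, 1, 5, 7].

Step 1: column multipliers v_i = (∏_{j≠i}(α_i − α_j))^{−1} mod 11.
  i = 1 (α = 3): (3−10)(3−2)(3−4)(3−5) = (−7)·1·(−1)·(−2) = −14 ≡ 8, so v_1 = 8^{−1} = 7 (mod 11).
  i = 2 (α = 10): (10−3)(10−2)(10−4)(10−5) = 7·8·6·5 = 1680 ≡ 8, so v_2 = 8^{−1} = 7 (mod 11).
  i = 3 (α = 2): (2−3)(2−10)(2−4)(2−5) = (−1)·(−8)·(−2)·(−3) = 48 ≡ 4, so v_3 = 4^{−1} = 3 (mod 11).
  i = 4 (α = 4): (4−3)(4−10)(4−2)(4−5) = 1·(−6)·2·(−1) = 12 ≡ 1, so v_4 = 1^{−1} = 1 (mod 11).
  i = 5 (α = 5): (5−3)(5−10)(5−2)(5−4) = 2·(−5)·3·1 = −30 ≡ 3, so v_5 = 3^{−1} = 4 (mod 11).
  v = [7, 7, 3, 1, 4].
Step 2: syndromes of r = [3, 7, 1, 5, 7] (all sums mod 11).
  S_0 = Σ v_i r_i = 7·3 + 7·7 + 3·1 + 1·5 + 4·7 = 106 ≡ 7.
  S_1 = Σ v_i α_i r_i = 7·3·3 + 7·10·7 + 3·2·1 + 1·4·5 + 4·5·7 = 719 ≡ 4.
  α_i^2 mod 11 = [9, 1, 4, 5, 3].
  S_2 = Σ v_i α_i^2 r_i = 7·9·3 + 7·1·7 + 3·4·1 + 1·5·5 + 4·3·7 = 359 ≡ 7.
  S = (7, 4, 7) ≠ 0, so r is not a codeword (an error is present).
Step 3: locate the error. For a single error e at position i, S_ℓ = v_i·e·α_i^ℓ, so α_err = S_1/S_0.
  S_0^{−1} = 7^{−1} = 8 (mod 11), so α_err = 4·8 = 32 ≡ 10 = α_2. Error position i = 2.
  Consistency check: S_2/S_1 = 7·3 = 21 ≡ 10 = α_err ✓ (single-error assumption holds).
Step 4: error magnitude e = S_0/v_2 = S_0·∏_{j≠2}(α_2 − α_j) = 7·8 = 56 ≡ 1 (mod 11).
Step 5: correct position 2: c_2 = r_2 − e = 7 − 1 ≡ 6 (mod 11). Hence c = [3, 6, 1, 5, 7].
  Check: interpolating c through the α_i gives m(x) = 8 + 2·x (degree < 2) with m(α_i) = c_i for every i, so c is indeed a codeword.


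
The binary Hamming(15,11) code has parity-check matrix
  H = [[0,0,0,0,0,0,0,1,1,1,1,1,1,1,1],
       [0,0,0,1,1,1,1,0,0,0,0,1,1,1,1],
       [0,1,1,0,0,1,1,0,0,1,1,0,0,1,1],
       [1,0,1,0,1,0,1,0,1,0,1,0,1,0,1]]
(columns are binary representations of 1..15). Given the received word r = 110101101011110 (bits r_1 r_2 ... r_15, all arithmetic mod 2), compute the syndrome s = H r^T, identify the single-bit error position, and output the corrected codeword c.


s = (1, 0, 1, 1)^T, error position = 11, corrected codeword c = 110101101001110

Compute s = H r^T mod 2 one row at a time:
  s_1 = 0 + 1 + 0 + 1 + 1 + 1 + 1 + 0 = 5 ≡ 1 (mod 2).
  s_2 = 1 + 0 + 1 + 1 + 1 + 1 + 1 + 0 = 6 ≡ 0 (mod 2).
  s_3 = 1 + 0 + 1 + 1 + 0 + 1 + 1 + 0 = 5 ≡ 1 (mod 2).
  s_4 = 1 + 0 + 0 + 1 + 1 + 1 + 1 + 0 = 5 ≡ 1 (mod 2).
s = (1, 0, 1, 1)^T — this equals column 11 of H (binary 1011), so error is at position 11.
Correct: flip bit 11 of r = 110101101011110 to get c = 110101101001110.


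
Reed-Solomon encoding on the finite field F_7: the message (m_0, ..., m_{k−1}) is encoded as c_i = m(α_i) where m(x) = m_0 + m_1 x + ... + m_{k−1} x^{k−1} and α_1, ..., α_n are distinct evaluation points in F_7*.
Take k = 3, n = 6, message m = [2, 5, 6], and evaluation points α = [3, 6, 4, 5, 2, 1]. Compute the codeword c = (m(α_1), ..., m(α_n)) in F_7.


c = [1, 3, 6, 2, 1, 6]

Message polynomial: m(x) = 2 + 5·x + 6·x^2 (mod 7).
For each evaluation point α_i, compute m(α_i) mod 7:
  α_1 = 3: Horner steps 6 → 2 → 1, so m(3) = 1.
  α_2 = 6: Horner steps 6 → 6 → 3, so m(6) = 3.
  α_3 = 4: Horner steps 6 → 1 → 6, so m(4) = 6.
  α_4 = 5: Horner steps 6 → 0 → 2, so m(5) = 2.
  α_5 = 2: Horner steps 6 → 3 → 1, so m(2) = 1.
  α_6 = 1: Horner steps 6 → 4 → 6, so m(1) = 6.
Codeword c = [1, 3, 6, 2, 1, 6] ∈ F_7^6.


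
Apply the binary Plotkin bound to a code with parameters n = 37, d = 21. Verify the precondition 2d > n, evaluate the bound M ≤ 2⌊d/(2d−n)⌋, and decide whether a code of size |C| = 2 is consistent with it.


Plotkin bound M ≤ 8; given |C| = 2 ≤ bound (satisfied).

Check applicability: 2d = 42, n = 37.
2d − n = 5 > 0, so Plotkin applies.
Compute d/(2d−n) = 21/5 ≈ 4.2000.
⌊d/(2d−n)⌋ = 4.
Plotkin bound: M ≤ 2·4 = 8.
Given |C| = 2, check: satisfied.
This |C| is below the Plotkin bound.


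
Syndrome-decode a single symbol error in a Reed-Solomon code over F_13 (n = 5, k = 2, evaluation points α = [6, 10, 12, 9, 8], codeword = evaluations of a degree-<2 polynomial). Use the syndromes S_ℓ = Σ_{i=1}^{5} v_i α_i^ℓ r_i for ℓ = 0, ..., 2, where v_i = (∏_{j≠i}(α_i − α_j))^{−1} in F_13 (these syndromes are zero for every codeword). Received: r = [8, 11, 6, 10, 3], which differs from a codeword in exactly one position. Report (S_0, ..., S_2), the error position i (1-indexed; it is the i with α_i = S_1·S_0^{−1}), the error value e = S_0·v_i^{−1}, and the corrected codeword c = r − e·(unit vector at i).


S = (9, 3, 1), error at position 4, error magnitude e = 3, c = [8, 11, 6, 7, 3].

Step 1: column multipliers v_i = (∏_{j≠i}(α_i − α_j))^{−1} mod 13.
  i = 1 (α = 6): (6−10)(6−12)(6−9)(6−8) = (−4)·(−6)·(−3)·(−2) = 144 ≡ 1, so v_1 = 1^{−1} = 1 (mod 13).
  i = 2 (α = 10): (10−6)(10−12)(10−9)(10−8) = 4·(−2)·1·2 = −16 ≡ 10, so v_2 = 10^{−1} = 4 (mod 13).
  i = 3 (α = 12): (12−6)(12−10)(12−9)(12−8) = 6·2·3·4 = 144 ≡ 1, so v_3 = 1^{−1} = 1 (mod 13).
  i = 4 (α = 9): (9−6)(9−10)(9−12)(9−8) = 3·(−1)·(−3)·1 = 9 ≡ 9, so v_4 = 9^{−1} = 3 (mod 13).
  i = 5 (α = 8): (8−6)(8−10)(8−12)(8−9) = 2·(−2)·(−4)·(−1) = −16 ≡ 10, so v_5 = 10^{−1} = 4 (mod 13).
  v = [1, 4, 1, 3, 4].
Step 2: syndromes of r = [8, 11, 6, 10, 3] (all sums mod 13).
  S_0 = Σ v_i r_i = 1·8 + 4·11 + 1·6 + 3·10 + 4·3 = 100 ≡ 9.
  S_1 = Σ v_i α_i r_i = 1·6·8 + 4·10·11 + 1·12·6 + 3·9·10 + 4·8·3 = 926 ≡ 3.
  α_i^2 mod 13 = [10, 9, 1, 3, 12].
  S_2 = Σ v_i α_i^2 r_i = 1·10·8 + 4·9·11 + 1·1·6 + 3·3·10 + 4·12·3 = 716 ≡ 1.
  S = (9, 3, 1) ≠ 0, so r is not a codeword (an error is present).
Step 3: locate the error. For a single error e at position i, S_ℓ = v_i·e·α_i^ℓ, so α_err = S_1/S_0.
  S_0^{−1} = 9^{−1} = 3 (mod 13), so α_err = 3·3 = 9 ≡ 9 = α_4. Error position i = 4.
  Consistency check: S_2/S_1 = 1·9 = 9 ≡ 9 = α_err ✓ (single-error assumption holds).
Step 4: error magnitude e = S_0/v_4 = S_0·∏_{j≠4}(α_4 − α_j) = 9·9 = 81 ≡ 3 (mod 13).
Step 5: correct position 4: c_4 = r_4 − e = 10 − 3 ≡ 7 (mod 13). Hence c = [8, 11, 6, 7, 3].
  Check: interpolating c through the α_i gives m(x) = 10 + 4·x (degree < 2) with m(α_i) = c_i for every i, so c is indeed a codeword.


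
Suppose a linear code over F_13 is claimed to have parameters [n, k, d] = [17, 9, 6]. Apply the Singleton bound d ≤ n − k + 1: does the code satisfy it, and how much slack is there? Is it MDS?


Singleton RHS = n − k + 1 = 9, slack = 3, bound satisfied, not MDS.

Singleton bound: d ≤ n − k + 1.
Here n = 17, k = 9, so n − k + 1 = 9.
Given d = 6, check d ≤ 9: YES.
Slack = (n − k + 1) − d = 3.
The code is NOT MDS (slack = 3 > 0).
Description: the claimed parameters are [17, 9, 6]_13; such a code would be non-MDS.


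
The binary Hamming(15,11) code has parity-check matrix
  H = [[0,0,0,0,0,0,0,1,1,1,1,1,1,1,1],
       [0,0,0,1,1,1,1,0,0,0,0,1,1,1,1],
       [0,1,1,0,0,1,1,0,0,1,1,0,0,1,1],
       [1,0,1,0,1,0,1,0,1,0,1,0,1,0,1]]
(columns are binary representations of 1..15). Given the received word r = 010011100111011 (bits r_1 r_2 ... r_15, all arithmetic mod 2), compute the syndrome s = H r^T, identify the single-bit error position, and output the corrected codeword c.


s = (1, 0, 1, 0)^T, error position = 10, corrected codeword c = 010011100011011

Compute s = H r^T mod 2 one row at a time:
  s_1 = 0 + 0 + 1 + 1 + 1 + 0 + 1 + 1 = 5 ≡ 1 (mod 2).
  s_2 = 0 + 1 + 1 + 1 + 1 + 0 + 1 + 1 = 6 ≡ 0 (mod 2).
  s_3 = 1 + 0 + 1 + 1 + 1 + 1 + 1 + 1 = 7 ≡ 1 (mod 2).
  s_4 = 0 + 0 + 1 + 1 + 0 + 1 + 0 + 1 = 4 ≡ 0 (mod 2).
s = (1, 0, 1, 0)^T — this equals column 10 of H (binary 1010), so error is at position 10.
Correct: flip bit 10 of r = 010011100111011 to get c = 010011100011011.


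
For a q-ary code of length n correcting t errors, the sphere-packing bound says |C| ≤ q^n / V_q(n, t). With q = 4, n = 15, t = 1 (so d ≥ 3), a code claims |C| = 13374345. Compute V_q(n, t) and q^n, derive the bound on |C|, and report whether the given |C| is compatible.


V_q(n, t) = 46, q^n = 1073741824, Hamming bound = 23342213, |C| = 13374345 ≤ bound (satisfied).

Step 1: Compute V_q(n, t) = Σ_{j=0}^1 C(n, j) (q−1)^j.
  j = 0: C(15,0)·(3)^0 = 1·1 = 1.
  j = 1: C(15,1)·(3)^1 = 15·3 = 45.
  V_q(n, t) = 1 + 45 = 46.
Step 2: q^n = 4^15 = 1073741824.
Step 3: Hamming bound ⌊q^n / V_q(n,t)⌋ = ⌊1073741824/46⌋ = 23342213.
Step 4: Compare |C| = 13374345 to 23342213: satisfied.
The claimed |C| lies below the Hamming bound.


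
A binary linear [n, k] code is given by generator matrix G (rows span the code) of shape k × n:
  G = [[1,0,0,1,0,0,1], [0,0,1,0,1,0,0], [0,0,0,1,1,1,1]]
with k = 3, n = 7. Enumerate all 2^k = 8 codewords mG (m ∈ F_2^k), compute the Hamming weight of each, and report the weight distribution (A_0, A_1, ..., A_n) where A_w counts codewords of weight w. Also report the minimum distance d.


Weight distribution: A_0 = 1, A_2 = 1, A_3 = 3, A_4 = 2, A_5 = 1. Minimum distance d = 2.

Enumerate all 2^3 = 8 messages m ∈ F_2^3.
For each, compute codeword c = mG in F_2^7, then tally its weight.
  m = 000 → c = 0000000, weight = 0.
  m = 100 → c = 1001001, weight = 3.
  m = 010 → c = 0010100, weight = 2.
  m = 110 → c = 1011101, weight = 5.
  m = 001 → c = 0001111, weight = 4.
  m = 101 → c = 1000110, weight = 3.
  m = 011 → c = 0011011, weight = 4.
  m = 111 → c = 1010010, weight = 3.
Tally weights:
  weight 0: 1 codewords.
  weight 2: 1 codewords.
  weight 3: 3 codewords.
  weight 4: 2 codewords.
  weight 5: 1 codewords.
Minimum distance d = smallest w > 0 with A_w > 0 = 2.
Sanity: Σ A_w = 8 = 2^3 = 8 ✓.


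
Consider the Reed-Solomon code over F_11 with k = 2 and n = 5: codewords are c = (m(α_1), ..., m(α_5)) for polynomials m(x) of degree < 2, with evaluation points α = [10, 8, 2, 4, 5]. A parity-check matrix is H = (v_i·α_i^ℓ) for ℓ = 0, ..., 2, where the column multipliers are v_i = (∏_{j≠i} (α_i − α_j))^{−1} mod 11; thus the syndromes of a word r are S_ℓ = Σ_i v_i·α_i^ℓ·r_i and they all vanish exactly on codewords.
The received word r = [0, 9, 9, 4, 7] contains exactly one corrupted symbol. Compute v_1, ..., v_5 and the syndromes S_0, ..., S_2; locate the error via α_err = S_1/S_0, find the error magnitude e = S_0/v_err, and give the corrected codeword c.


S = (7, 1, 8), error at position 2, error magnitude e = 4, c = [0, 5, 9, 4, 7].

Step 1: column multipliers v_i = (∏_{j≠i}(α_i − α_j))^{−1} mod 11.
  i = 1 (α = 10): (10−8)(10−2)(10−4)(10−5) = 2·8·6·5 = 480 ≡ 7, so v_1 = 7^{−1} = 8 (mod 11).
  i = 2 (α = 8): (8−10)(8−2)(8−4)(8−5) = (−2)·6·4·3 = −144 ≡ 10, so v_2 = 10^{−1} = 10 (mod 11).
  i = 3 (α = 2): (2−10)(2−8)(2−4)(2−5) = (−8)·(−6)·(−2)·(−3) = 288 ≡ 2, so v_3 = 2^{−1} = 6 (mod 11).
  i = 4 (α = 4): (4−10)(4−8)(4−2)(4−5) = (−6)·(−4)·2·(−1) = −48 ≡ 7, so v_4 = 7^{−1} = 8 (mod 11).
  i = 5 (α = 5): (5−10)(5−8)(5−2)(5−4) = (−5)·(−3)·3·1 = 45 ≡ 1, so v_5 = 1^{−1} = 1 (mod 11).
  v = [8, 10, 6, 8, 1].
Step 2: syndromes of r = [0, 9, 9, 4, 7] (all sums mod 11).
  S_0 = Σ v_i r_i = 8·0 + 10·9 + 6·9 + 8·4 + 1·7 = 183 ≡ 7.
  S_1 = Σ v_i α_i r_i = 8·10·0 + 10·8·9 + 6·2·9 + 8·4·4 + 1·5·7 = 991 ≡ 1.
  α_i^2 mod 11 = [1, 9, 4, 5, 3].
  S_2 = Σ v_i α_i^2 r_i = 8·1·0 + 10·9·9 + 6·4·9 + 8·5·4 + 1·3·7 = 1207 ≡ 8.
  S = (7, 1, 8) ≠ 0, so r is not a codeword (an error is present).
Step 3: locate the error. For a single error e at position i, S_ℓ = v_i·e·α_i^ℓ, so α_err = S_1/S_0.
  S_0^{−1} = 7^{−1} = 8 (mod 11), so α_err = 1·8 = 8 ≡ 8 = α_2. Error position i = 2.
  Consistency check: S_2/S_1 = 8·1 = 8 ≡ 8 = α_err ✓ (single-error assumption holds).
Step 4: error magnitude e = S_0/v_2 = S_0·∏_{j≠2}(α_2 − α_j) = 7·10 = 70 ≡ 4 (mod 11).
Step 5: correct position 2: c_2 = r_2 − e = 9 − 4 ≡ 5 (mod 11). Hence c = [0, 5, 9, 4, 7].
  Check: interpolating c through the α_i gives m(x) = 3 + 3·x (degree < 2) with m(α_i) = c_i for every i, so c is indeed a codeword.


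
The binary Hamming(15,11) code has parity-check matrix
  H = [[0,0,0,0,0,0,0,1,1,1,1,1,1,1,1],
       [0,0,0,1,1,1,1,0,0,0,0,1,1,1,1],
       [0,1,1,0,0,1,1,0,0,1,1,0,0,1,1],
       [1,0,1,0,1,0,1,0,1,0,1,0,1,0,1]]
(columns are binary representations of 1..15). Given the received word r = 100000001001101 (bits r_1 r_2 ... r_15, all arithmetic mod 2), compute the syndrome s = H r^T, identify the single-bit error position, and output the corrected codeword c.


s = (0, 1, 1, 0)^T, error position = 6, corrected codeword c = 100001001001101

Compute s = H r^T mod 2 one row at a time:
  s_1 = 0 + 1 + 0 + 0 + 1 + 1 + 0 + 1 = 4 ≡ 0 (mod 2).
  s_2 = 0 + 0 + 0 + 0 + 1 + 1 + 0 + 1 = 3 ≡ 1 (mod 2).
  s_3 = 0 + 0 + 0 + 0 + 0 + 0 + 0 + 1 = 1 ≡ 1 (mod 2).
  s_4 = 1 + 0 + 0 + 0 + 1 + 0 + 1 + 1 = 4 ≡ 0 (mod 2).
s = (0, 1, 1, 0)^T — this equals column 6 of H (binary 0110), so error is at position 6.
Correct: flip bit 6 of r = 100000001001101 to get c = 100001001001101.


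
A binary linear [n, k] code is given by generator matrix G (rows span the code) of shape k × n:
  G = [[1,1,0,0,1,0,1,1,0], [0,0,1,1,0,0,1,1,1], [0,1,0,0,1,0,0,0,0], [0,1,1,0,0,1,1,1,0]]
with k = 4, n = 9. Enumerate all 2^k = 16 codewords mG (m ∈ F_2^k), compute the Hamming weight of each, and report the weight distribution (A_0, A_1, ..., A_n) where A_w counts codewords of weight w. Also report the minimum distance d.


Weight distribution: A_0 = 1, A_2 = 1, A_3 = 1, A_4 = 5, A_5 = 4, A_6 = 1, A_7 = 3. Minimum distance d = 2.

Enumerate all 2^4 = 16 messages m ∈ F_2^4.
For each, compute codeword c = mG in F_2^9, then tally its weight.
  m = 0000 → c = 000000000, weight = 0.
  m = 1000 → c = 110010110, weight = 5.
  m = 0100 → c = 001100111, weight = 5.
  m = 1100 → c = 111110001, weight = 6.
  m = 0010 → c = 010010000, weight = 2.
  m = 1010 → c = 100000110, weight = 3.
  m = 0110 → c = 011110111, weight = 7.
  m = 1110 → c = 101100001, weight = 4.
  m = 0001 → c = 011001110, weight = 5.
  m = 1001 → c = 101011000, weight = 4.
  m = 0101 → c = 010101001, weight = 4.
  m = 1101 → c = 100111111, weight = 7.
  m = 0011 → c = 001011110, weight = 5.
  m = 1011 → c = 111001000, weight = 4.
  m = 0111 → c = 000111001, weight = 4.
  m = 1111 → c = 110101111, weight = 7.
Tally weights:
  weight 0: 1 codewords.
  weight 2: 1 codewords.
  weight 3: 1 codewords.
  weight 4: 5 codewords.
  weight 5: 4 codewords.
  weight 6: 1 codewords.
  weight 7: 3 codewords.
Minimum distance d = smallest w > 0 with A_w > 0 = 2.
Sanity: Σ A_w = 16 = 2^4 = 16 ✓.


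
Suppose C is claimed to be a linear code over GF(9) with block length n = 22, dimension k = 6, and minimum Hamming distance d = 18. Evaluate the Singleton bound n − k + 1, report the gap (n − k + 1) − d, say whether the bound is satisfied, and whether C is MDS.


Singleton RHS = n − k + 1 = 17, slack = -1, bound violated (no such code; not MDS).

Singleton bound: d ≤ n − k + 1.
Here n = 22, k = 6, so n − k + 1 = 17.
Given d = 18, check d ≤ 17: NO.
Slack = (n − k + 1) − d = -1.
The slack is negative: d = 18 exceeds n − k + 1 = 17 by 1, so the Singleton bound is violated and no linear [22, 6, 18]_9 code can exist. In particular it is not MDS (MDS requires d = n − k + 1 exactly).
Description: the claimed parameters are [22, 6, 18]_9; such a code would be impossible (violates the Singleton bound).


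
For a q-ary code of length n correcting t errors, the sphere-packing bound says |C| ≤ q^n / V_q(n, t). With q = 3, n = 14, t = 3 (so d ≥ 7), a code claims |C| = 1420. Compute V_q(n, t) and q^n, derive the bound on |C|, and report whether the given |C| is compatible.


V_q(n, t) = 3305, q^n = 4782969, Hamming bound = 1447, |C| = 1420 ≤ bound (satisfied).

Step 1: Compute V_q(n, t) = Σ_{j=0}^3 C(n, j) (q−1)^j.
  j = 0: C(14,0)·(2)^0 = 1·1 = 1.
  j = 1: C(14,1)·(2)^1 = 14·2 = 28.
  j = 2: C(14,2)·(2)^2 = 91·4 = 364.
  j = 3: C(14,3)·(2)^3 = 364·8 = 2912.
  V_q(n, t) = 1 + 28 + 364 + 2912 = 3305.
Step 2: q^n = 3^14 = 4782969.
Step 3: Hamming bound ⌊q^n / V_q(n,t)⌋ = ⌊4782969/3305⌋ = 1447.
Step 4: Compare |C| = 1420 to 1447: satisfied.
The claimed |C| lies below the Hamming bound.


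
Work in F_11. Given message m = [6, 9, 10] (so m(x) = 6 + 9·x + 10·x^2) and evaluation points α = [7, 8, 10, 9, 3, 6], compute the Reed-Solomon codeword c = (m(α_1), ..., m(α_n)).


c = [9, 3, 7, 6, 2, 2]

Message polynomial: m(x) = 6 + 9·x + 10·x^2 (mod 11).
For each evaluation point α_i, compute m(α_i) mod 11:
  α_1 = 7: Horner steps 10 → 2 → 9, so m(7) = 9.
  α_2 = 8: Horner steps 10 → 1 → 3, so m(8) = 3.
  α_3 = 10: Horner steps 10 → 10 → 7, so m(10) = 7.
  α_4 = 9: Horner steps 10 → 0 → 6, so m(9) = 6.
  α_5 = 3: Horner steps 10 → 6 → 2, so m(3) = 2.
  α_6 = 6: Horner steps 10 → 3 → 2, so m(6) = 2.
Codeword c = [9, 3, 7, 6, 2, 2] ∈ F_11^6.


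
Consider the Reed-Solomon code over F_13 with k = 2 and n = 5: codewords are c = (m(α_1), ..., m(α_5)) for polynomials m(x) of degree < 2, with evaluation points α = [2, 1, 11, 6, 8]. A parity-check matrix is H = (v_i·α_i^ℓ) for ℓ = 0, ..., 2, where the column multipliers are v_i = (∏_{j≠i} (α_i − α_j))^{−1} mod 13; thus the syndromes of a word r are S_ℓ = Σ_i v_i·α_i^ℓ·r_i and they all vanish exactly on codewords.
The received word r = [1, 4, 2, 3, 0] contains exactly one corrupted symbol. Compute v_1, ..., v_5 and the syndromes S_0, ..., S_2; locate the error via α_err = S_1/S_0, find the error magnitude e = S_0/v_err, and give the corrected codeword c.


S = (1, 2, 4), error at position 1, error magnitude e = 5, c = [9, 4, 2, 3, 0].

Step 1: column multipliers v_i = (∏_{j≠i}(α_i − α_j))^{−1} mod 13.
  i = 1 (α = 2): (2−1)(2−11)(2−6)(2−8) = 1·(−9)·(−4)·(−6) = −216 ≡ 5, so v_1 = 5^{−1} = 8 (mod 13).
  i = 2 (α = 1): (1−2)(1−11)(1−6)(1−8) = (−1)·(−10)·(−5)·(−7) = 350 ≡ 12, so v_2 = 12^{−1} = 12 (mod 13).
  i = 3 (α = 11): (11−2)(11−1)(11−6)(11−8) = 9·10·5·3 = 1350 ≡ 11, so v_3 = 11^{−1} = 6 (mod 13).
  i = 4 (α = 6): (6−2)(6−1)(6−11)(6−8) = 4·5·(−5)·(−2) = 200 ≡ 5, so v_4 = 5^{−1} = 8 (mod 13).
  i = 5 (α = 8): (8−2)(8−1)(8−11)(8−6) = 6·7·(−3)·2 = −252 ≡ 8, so v_5 = 8^{−1} = 5 (mod 13).
  v = [8, 12, 6, 8, 5].
Step 2: syndromes of r = [1, 4, 2, 3, 0] (all sums mod 13).
  S_0 = Σ v_i r_i = 8·1 + 12·4 + 6·2 + 8·3 + 5·0 = 92 ≡ 1.
  S_1 = Σ v_i α_i r_i = 8·2·1 + 12·1·4 + 6·11·2 + 8·6·3 + 5·8·0 = 340 ≡ 2.
  α_i^2 mod 13 = [4, 1, 4, 10, 12].
  S_2 = Σ v_i α_i^2 r_i = 8·4·1 + 12·1·4 + 6·4·2 + 8·10·3 + 5·12·0 = 368 ≡ 4.
  S = (1, 2, 4) ≠ 0, so r is not a codeword (an error is present).
Step 3: locate the error. For a single error e at position i, S_ℓ = v_i·e·α_i^ℓ, so α_err = S_1/S_0.
  S_0^{−1} = 1^{−1} = 1 (mod 13), so α_err = 2·1 = 2 ≡ 2 = α_1. Error position i = 1.
  Consistency check: S_2/S_1 = 4·7 = 28 ≡ 2 = α_err ✓ (single-error assumption holds).
Step 4: error magnitude e = S_0/v_1 = S_0·∏_{j≠1}(α_1 − α_j) = 1·5 = 5 ≡ 5 (mod 13).
Step 5: correct position 1: c_1 = r_1 − e = 1 − 5 ≡ 9 (mod 13). Hence c = [9, 4, 2, 3, 0].
  Check: interpolating c through the α_i gives m(x) = 12 + 5·x (degree < 2) with m(α_i) = c_i for every i, so c is indeed a codeword.


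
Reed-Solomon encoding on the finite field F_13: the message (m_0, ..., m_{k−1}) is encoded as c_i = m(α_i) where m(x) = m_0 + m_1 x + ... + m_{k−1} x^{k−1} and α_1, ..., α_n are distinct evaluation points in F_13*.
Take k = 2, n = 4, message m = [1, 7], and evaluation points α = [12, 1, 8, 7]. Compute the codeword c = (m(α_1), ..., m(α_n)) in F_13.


c = [7, 8, 5, 11]

Message polynomial: m(x) = 1 + 7·x (mod 13).
For each evaluation point α_i, compute m(α_i) mod 13:
  α_1 = 12: Horner steps 7 → 7, so m(12) = 7.
  α_2 = 1: Horner steps 7 → 8, so m(1) = 8.
  α_3 = 8: Horner steps 7 → 5, so m(8) = 5.
  α_4 = 7: Horner steps 7 → 11, so m(7) = 11.
Codeword c = [7, 8, 5, 11] ∈ F_13^4.


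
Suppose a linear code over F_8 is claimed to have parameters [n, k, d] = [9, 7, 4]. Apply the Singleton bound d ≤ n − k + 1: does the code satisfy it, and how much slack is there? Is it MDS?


Singleton RHS = n − k + 1 = 3, slack = -1, bound violated (no such code; not MDS).

Singleton bound: d ≤ n − k + 1.
Here n = 9, k = 7, so n − k + 1 = 3.
Given d = 4, check d ≤ 3: NO.
Slack = (n − k + 1) − d = -1.
The slack is negative: d = 4 exceeds n − k + 1 = 3 by 1, so the Singleton bound is violated and no linear [9, 7, 4]_8 code can exist. In particular it is not MDS (MDS requires d = n − k + 1 exactly).
Description: the claimed parameters are [9, 7, 4]_8; such a code would be impossible (violates the Singleton bound).


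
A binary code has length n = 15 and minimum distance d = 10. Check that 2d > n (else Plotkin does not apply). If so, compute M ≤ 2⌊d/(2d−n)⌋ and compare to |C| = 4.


Plotkin bound M ≤ 4; given |C| = 4 ≤ bound (satisfied).

Check applicability: 2d = 20, n = 15.
2d − n = 5 > 0, so Plotkin applies.
Compute d/(2d−n) = 10/5 ≈ 2.0000.
⌊d/(2d−n)⌋ = 2.
Plotkin bound: M ≤ 2·2 = 4.
Given |C| = 4, check: satisfied.
This |C| is at the Plotkin bound.


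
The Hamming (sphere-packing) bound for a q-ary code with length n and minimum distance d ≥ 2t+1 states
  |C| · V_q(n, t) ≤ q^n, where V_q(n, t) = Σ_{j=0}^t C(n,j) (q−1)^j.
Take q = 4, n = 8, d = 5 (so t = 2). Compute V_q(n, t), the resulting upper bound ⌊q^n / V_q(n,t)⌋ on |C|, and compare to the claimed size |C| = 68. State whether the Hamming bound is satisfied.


V_q(n, t) = 277, q^n = 65536, Hamming bound = 236, |C| = 68 ≤ bound (satisfied).

Step 1: Compute V_q(n, t) = Σ_{j=0}^2 C(n, j) (q−1)^j.
  j = 0: C(8,0)·(3)^0 = 1·1 = 1.
  j = 1: C(8,1)·(3)^1 = 8·3 = 24.
  j = 2: C(8,2)·(3)^2 = 28·9 = 252.
  V_q(n, t) = 1 + 24 + 252 = 277.
Step 2: q^n = 4^8 = 65536.
Step 3: Hamming bound ⌊q^n / V_q(n,t)⌋ = ⌊65536/277⌋ = 236.
Step 4: Compare |C| = 68 to 236: satisfied.
The claimed |C| lies below the Hamming bound.


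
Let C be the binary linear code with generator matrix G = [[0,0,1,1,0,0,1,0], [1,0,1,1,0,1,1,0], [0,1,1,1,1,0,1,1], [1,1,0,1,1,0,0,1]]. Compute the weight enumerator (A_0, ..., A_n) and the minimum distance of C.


Weight distribution: A_0 = 1, A_2 = 3, A_3 = 4, A_5 = 4, A_6 = 3, A_8 = 1. Minimum distance d = 2.

Enumerate all 2^4 = 16 messages m ∈ F_2^4.
For each, compute codeword c = mG in F_2^8, then tally its weight.
  m = 0000 → c = 00000000, weight = 0.
  m = 1000 → c = 00110010, weight = 3.
  m = 0100 → c = 10110110, weight = 5.
  m = 1100 → c = 10000100, weight = 2.
  m = 0010 → c = 01111011, weight = 6.
  m = 1010 → c = 01001001, weight = 3.
  m = 0110 → c = 11001101, weight = 5.
  m = 1110 → c = 11111111, weight = 8.
  m = 0001 → c = 11011001, weight = 5.
  m = 1001 → c = 11101011, weight = 6.
  m = 0101 → c = 01101111, weight = 6.
  m = 1101 → c = 01011101, weight = 5.
  m = 0011 → c = 10100010, weight = 3.
  m = 1011 → c = 10010000, weight = 2.
  m = 0111 → c = 00010100, weight = 2.
  m = 1111 → c = 00100110, weight = 3.
Tally weights:
  weight 0: 1 codewords.
  weight 2: 3 codewords.
  weight 3: 4 codewords.
  weight 5: 4 codewords.
  weight 6: 3 codewords.
  weight 8: 1 codewords.
Minimum distance d = smallest w > 0 with A_w > 0 = 2.
Sanity: Σ A_w = 16 = 2^4 = 16 ✓.


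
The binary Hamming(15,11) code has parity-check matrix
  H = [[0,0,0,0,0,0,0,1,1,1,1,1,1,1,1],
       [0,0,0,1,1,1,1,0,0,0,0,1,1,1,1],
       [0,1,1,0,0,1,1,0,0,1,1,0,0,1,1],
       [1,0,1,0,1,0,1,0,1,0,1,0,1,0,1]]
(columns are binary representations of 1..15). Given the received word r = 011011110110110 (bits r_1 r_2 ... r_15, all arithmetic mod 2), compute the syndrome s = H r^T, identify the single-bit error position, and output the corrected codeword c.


s = (1, 1, 1, 1)^T, error position = 15, corrected codeword c = 011011110110111

Compute s = H r^T mod 2 one row at a time:
  s_1 = 1 + 0 + 1 + 1 + 0 + 1 + 1 + 0 = 5 ≡ 1 (mod 2).
  s_2 = 0 + 1 + 1 + 1 + 0 + 1 + 1 + 0 = 5 ≡ 1 (mod 2).
  s_3 = 1 + 1 + 1 + 1 + 1 + 1 + 1 + 0 = 7 ≡ 1 (mod 2).
  s_4 = 0 + 1 + 1 + 1 + 0 + 1 + 1 + 0 = 5 ≡ 1 (mod 2).
s = (1, 1, 1, 1)^T — this equals column 15 of H (binary 1111), so error is at position 15.
Correct: flip bit 15 of r = 011011110110110 to get c = 011011110110111.


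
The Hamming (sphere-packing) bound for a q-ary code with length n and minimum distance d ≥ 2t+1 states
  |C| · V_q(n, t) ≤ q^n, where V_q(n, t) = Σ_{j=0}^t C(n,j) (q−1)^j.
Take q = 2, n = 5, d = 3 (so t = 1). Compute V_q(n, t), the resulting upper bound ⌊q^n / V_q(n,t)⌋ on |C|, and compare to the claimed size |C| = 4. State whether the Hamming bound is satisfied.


V_q(n, t) = 6, q^n = 32, Hamming bound = 5, |C| = 4 ≤ bound (satisfied).

Step 1: Compute V_q(n, t) = Σ_{j=0}^1 C(n, j) (q−1)^j.
  j = 0: C(5,0)·(1)^0 = 1·1 = 1.
  j = 1: C(5,1)·(1)^1 = 5·1 = 5.
  V_q(n, t) = 1 + 5 = 6.
Step 2: q^n = 2^5 = 32.
Step 3: Hamming bound ⌊q^n / V_q(n,t)⌋ = ⌊32/6⌋ = 5.
Step 4: Compare |C| = 4 to 5: satisfied.
The claimed |C| lies below the Hamming bound.


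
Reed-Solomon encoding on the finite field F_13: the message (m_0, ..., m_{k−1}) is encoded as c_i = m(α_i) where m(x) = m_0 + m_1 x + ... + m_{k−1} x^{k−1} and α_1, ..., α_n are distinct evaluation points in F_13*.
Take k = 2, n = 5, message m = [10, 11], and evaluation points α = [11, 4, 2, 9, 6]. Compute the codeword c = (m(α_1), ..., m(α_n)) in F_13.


c = [1, 2, 6, 5, 11]

Message polynomial: m(x) = 10 + 11·x (mod 13).
For each evaluation point α_i, compute m(α_i) mod 13:
  α_1 = 11: Horner steps 11 → 1, so m(11) = 1.
  α_2 = 4: Horner steps 11 → 2, so m(4) = 2.
  α_3 = 2: Horner steps 11 → 6, so m(2) = 6.
  α_4 = 9: Horner steps 11 → 5, so m(9) = 5.
  α_5 = 6: Horner steps 11 → 11, so m(6) = 11.
Codeword c = [1, 2, 6, 5, 11] ∈ F_13^5.


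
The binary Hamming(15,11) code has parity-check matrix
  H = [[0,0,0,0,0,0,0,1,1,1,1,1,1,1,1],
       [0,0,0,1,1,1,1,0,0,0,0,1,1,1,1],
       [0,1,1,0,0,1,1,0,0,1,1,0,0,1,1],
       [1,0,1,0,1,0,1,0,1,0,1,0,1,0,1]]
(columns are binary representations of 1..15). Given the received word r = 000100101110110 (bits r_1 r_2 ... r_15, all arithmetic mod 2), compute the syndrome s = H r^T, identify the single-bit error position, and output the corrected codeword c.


s = (1, 0, 0, 0)^T, error position = 8, corrected codeword c = 000100111110110

Compute s = H r^T mod 2 one row at a time:
  s_1 = 0 + 1 + 1 + 1 + 0 + 1 + 1 + 0 = 5 ≡ 1 (mod 2).
  s_2 = 1 + 0 + 0 + 1 + 0 + 1 + 1 + 0 = 4 ≡ 0 (mod 2).
  s_3 = 0 + 0 + 0 + 1 + 1 + 1 + 1 + 0 = 4 ≡ 0 (mod 2).
  s_4 = 0 + 0 + 0 + 1 + 1 + 1 + 1 + 0 = 4 ≡ 0 (mod 2).
s = (1, 0, 0, 0)^T — this equals column 8 of H (binary 1000), so error is at position 8.
Correct: flip bit 8 of r = 000100101110110 to get c = 000100111110110.


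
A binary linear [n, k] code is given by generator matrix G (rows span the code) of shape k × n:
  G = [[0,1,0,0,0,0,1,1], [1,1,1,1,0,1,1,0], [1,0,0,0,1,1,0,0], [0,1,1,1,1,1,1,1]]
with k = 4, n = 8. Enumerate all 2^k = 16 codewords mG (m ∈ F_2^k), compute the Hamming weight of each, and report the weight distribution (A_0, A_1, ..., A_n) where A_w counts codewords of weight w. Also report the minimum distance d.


Weight distribution: A_0 = 1, A_2 = 1, A_3 = 5, A_4 = 3, A_5 = 2, A_6 = 3, A_7 = 1. Minimum distance d = 2.

Enumerate all 2^4 = 16 messages m ∈ F_2^4.
For each, compute codeword c = mG in F_2^8, then tally its weight.
  m = 0000 → c = 00000000, weight = 0.
  m = 1000 → c = 01000011, weight = 3.
  m = 0100 → c = 11110110, weight = 6.
  m = 1100 → c = 10110101, weight = 5.
  m = 0010 → c = 10001100, weight = 3.
  m = 1010 → c = 11001111, weight = 6.
  m = 0110 → c = 01111010, weight = 5.
  m = 1110 → c = 00111001, weight = 4.
  m = 0001 → c = 01111111, weight = 7.
  m = 1001 → c = 00111100, weight = 4.
  m = 0101 → c = 10001001, weight = 3.
  m = 1101 → c = 11001010, weight = 4.
  m = 0011 → c = 11110011, weight = 6.
  m = 1011 → c = 10110000, weight = 3.
  m = 0111 → c = 00000101, weight = 2.
  m = 1111 → c = 01000110, weight = 3.
Tally weights:
  weight 0: 1 codewords.
  weight 2: 1 codewords.
  weight 3: 5 codewords.
  weight 4: 3 codewords.
  weight 5: 2 codewords.
  weight 6: 3 codewords.
  weight 7: 1 codewords.
Minimum distance d = smallest w > 0 with A_w > 0 = 2.
Sanity: Σ A_w = 16 = 2^4 = 16 ✓.
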